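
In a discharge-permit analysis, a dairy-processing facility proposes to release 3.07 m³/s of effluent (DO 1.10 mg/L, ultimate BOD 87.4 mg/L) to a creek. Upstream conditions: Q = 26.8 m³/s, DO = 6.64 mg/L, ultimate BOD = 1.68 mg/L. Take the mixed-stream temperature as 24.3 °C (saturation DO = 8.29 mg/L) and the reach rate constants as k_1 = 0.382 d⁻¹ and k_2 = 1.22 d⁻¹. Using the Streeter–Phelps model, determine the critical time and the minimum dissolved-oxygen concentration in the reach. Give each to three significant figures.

Mixed DO = (26.8×6.64 + 3.07×1.10)/(26.8+3.07) = 181.3/29.87 = 6.071 mg/L.
Mixed L₀ = (26.8×1.68 + 3.07×87.4)/(29.87) = 313.3/29.87 = 10.49 mg/L.
Initial deficit D₀ = C_s − DO₀ = 8.29 − 6.071 = 2.219 mg/L.
t_c = (1/0.8380) ln[(1.22/0.382)(1 − 2.219×0.8380/(0.382×10.49))] = 1.193 × ln(1.711) = 0.6412 d.
D_c = (0.382/1.22) × 10.49 × e^(−0.382×0.6412) = 0.3131 × 10.49 × 0.7827 = 2.571 mg/L.
Minimum DO = 8.29 − 2.571 = 5.719 mg/L.

t_c ≈ 0.641 d; minimum DO ≈ 5.72 mg/L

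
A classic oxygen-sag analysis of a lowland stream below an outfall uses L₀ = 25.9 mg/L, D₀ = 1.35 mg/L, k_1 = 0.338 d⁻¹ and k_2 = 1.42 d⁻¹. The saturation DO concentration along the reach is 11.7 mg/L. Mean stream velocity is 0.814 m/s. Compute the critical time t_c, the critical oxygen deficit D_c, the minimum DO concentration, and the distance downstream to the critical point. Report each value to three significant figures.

t_c ≈ 1.16 d; D_c ≈ 4.17 mg/L; min DO ≈ 7.53 mg/L; x_c ≈ 81.4 km

With k_2/k_1 = 4.201 and 1 − D₀(k_2−k_1)/(k_1 L₀) = 0.8331,
t_c = ln(4.201 × 0.8331) / (1.42 − 0.338) = ln(3.500) / 1.082 = 1.253/1.082 = 1.158 d.
L(t_c) = L₀ e^(−k_1 t_c) = 25.9 × 0.6761 = 17.51 mg/L, and at the critical point k_2 D_c = k_1 L, so D_c = (0.338/1.42) × 17.51 = 4.168 mg/L.
Minimum DO = C_s − D_c = 11.7 − 4.168 = 7.532 mg/L.
x_c = v t_c = 0.814 m/s × 1.158 d × 86400 s/d = 81430 m ≈ 81.4 km.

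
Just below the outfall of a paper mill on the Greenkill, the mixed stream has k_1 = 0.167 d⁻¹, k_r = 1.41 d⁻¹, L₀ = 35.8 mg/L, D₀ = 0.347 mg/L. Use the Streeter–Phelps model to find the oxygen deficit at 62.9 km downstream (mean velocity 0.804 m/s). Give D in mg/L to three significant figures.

Travel time t = x/v = 62.9 km / (0.804 m/s) = 62900 m / 0.804 m/s = 78230 s = 0.9055 d.
k_1 L₀/(k_r−k_1) = 0.167×35.8/(1.41−0.167) = 5.979/1.243 = 4.810 mg/L.
e^(−k_1 t) = e^(−0.167×0.9055) = 0.8597; e^(−k_r t) = e^(−1.41×0.9055) = 0.2789.
D = 4.810 × (0.8597 − 0.2789) + 0.347 × 0.2789 = 2.793 + 0.09679 = 2.890 mg/L.

D ≈ 2.89 mg/L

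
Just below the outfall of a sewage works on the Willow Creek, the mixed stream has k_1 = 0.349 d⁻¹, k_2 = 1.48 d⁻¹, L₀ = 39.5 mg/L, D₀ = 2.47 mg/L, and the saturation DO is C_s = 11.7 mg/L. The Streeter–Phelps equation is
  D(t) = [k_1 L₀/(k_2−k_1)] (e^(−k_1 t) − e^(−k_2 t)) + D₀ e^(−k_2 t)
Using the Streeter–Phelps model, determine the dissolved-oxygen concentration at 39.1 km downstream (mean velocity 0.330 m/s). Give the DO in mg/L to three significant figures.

Travel time t = x/v = 39.1 km / (0.330 m/s) = 39100 m / 0.330 m/s = 118500 s = 1.371 d.
k_1 L₀/(k_2−k_1) = 0.349×39.5/(1.48−0.349) = 13.79/1.131 = 12.19 mg/L.
e^(−k_1 t) = e^(−0.349×1.371) = 0.6196; e^(−k_2 t) = e^(−1.48×1.371) = 0.1314.
D = 12.19 × (0.6196 − 0.1314) + 2.47 × 0.1314 = 5.951 + 0.3245 = 6.276 mg/L.
DO = C_s − D = 11.7 − 6.276 = 5.424 mg/L.

DO ≈ 5.42 mg/L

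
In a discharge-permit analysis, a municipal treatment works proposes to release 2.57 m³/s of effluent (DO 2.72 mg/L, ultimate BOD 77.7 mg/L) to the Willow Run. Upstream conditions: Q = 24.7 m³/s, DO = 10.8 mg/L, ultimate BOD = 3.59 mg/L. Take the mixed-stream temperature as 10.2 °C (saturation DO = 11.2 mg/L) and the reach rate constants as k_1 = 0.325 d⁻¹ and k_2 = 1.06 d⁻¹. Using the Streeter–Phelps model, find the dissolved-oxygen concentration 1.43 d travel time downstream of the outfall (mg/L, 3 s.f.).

Mixed DO = (24.7×10.8 + 2.57×2.72)/(24.7+2.57) = 273.8/27.27 = 10.04 mg/L.
Mixed L₀ = (24.7×3.59 + 2.57×77.7)/(27.27) = 288.4/27.27 = 10.57 mg/L.
Initial deficit D₀ = C_s − DO₀ = 11.2 − 10.04 = 1.161 mg/L.
D(1.43) = [0.325×10.57/(1.06−0.325)](e^(−0.325×1.43) − e^(−1.06×1.43)) + 1.161 e^(−1.06×1.43)
= 4.676 × (0.6283 − 0.2196) + 1.161 × 0.2196 = 2.166 mg/L.
DO = 11.2 − 2.166 = 9.034 mg/L.

DO ≈ 9.03 mg/L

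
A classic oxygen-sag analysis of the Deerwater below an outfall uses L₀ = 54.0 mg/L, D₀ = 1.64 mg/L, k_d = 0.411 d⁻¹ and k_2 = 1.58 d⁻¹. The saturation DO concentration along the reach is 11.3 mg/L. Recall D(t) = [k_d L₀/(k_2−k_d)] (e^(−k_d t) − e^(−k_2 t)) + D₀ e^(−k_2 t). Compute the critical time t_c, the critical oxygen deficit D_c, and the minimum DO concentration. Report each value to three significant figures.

t_c ≈ 1.07 d; D_c ≈ 9.03 mg/L; min DO ≈ 2.27 mg/L

t_c = [1/(k_2−k_d)] ln[(k_2/k_d)(1 − D₀(k_2−k_d)/(k_d L₀))]
= [1/(1.58−0.411)] ln[(1.58/0.411)(1 − 1.64×1.169/(0.411×54.0))]
= (1/1.169) ln[3.844 × 0.9136] = 0.8554 × ln(3.512) = 0.8554 × 1.256 = 1.075 d.
L(t_c) = L₀ e^(−k_d t_c) = 54.0 × 0.6430 = 34.72 mg/L, and at the critical point k_2 D_c = k_d L, so D_c = (0.411/1.58) × 34.72 = 9.032 mg/L.
Minimum DO = C_s − D_c = 11.3 − 9.032 = 2.268 mg/L.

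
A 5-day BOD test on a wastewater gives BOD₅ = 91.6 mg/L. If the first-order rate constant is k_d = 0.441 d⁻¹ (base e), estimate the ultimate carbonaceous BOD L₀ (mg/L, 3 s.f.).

BOD₅ = L₀(1 − e^(−5k_d)) ⇒ L₀ = BOD₅ / (1 − e^(−5×0.441))
= 91.6 / (1 − 0.1103) = 91.6 / 0.8897 = 103.0 mg/L.

L₀ ≈ 103 mg/L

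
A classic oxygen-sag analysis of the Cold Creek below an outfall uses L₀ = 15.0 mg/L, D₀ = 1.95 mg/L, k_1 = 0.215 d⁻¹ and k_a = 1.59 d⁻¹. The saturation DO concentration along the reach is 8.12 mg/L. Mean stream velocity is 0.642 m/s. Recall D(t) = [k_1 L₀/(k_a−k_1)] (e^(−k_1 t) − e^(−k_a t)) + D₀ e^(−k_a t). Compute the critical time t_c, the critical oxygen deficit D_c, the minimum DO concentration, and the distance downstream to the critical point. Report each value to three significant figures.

At the critical point dD/dt = 0, so k_1 L₀ e^(−k_1 t) = k_a D. Substituting D(t) from the Streeter–Phelps equation and solving for t gives
t_c = ln[(k_a/k_1)(1 − D₀(k_a−k_1)/(k_1 L₀))] / (k_a−k_1).
Here k_a−k_1 = 1.375 d⁻¹ and 1 − D₀(k_a−k_1)/(k_1 L₀) = 1 − 1.95×1.375/(0.215×15.0) = 0.1686, so
t_c = ln(7.395 × 0.1686) / 1.375 = 0.2207 / 1.375 = 0.1605 d.
D_c = (k_1/k_a) L₀ e^(−k_1 t_c) = (0.215/1.59) × 15.0 × e^(−0.215×0.1605) = 0.1352 × 15.0 × 0.9661 = 1.960 mg/L.
Minimum DO = C_s − D_c = 8.12 − 1.960 = 6.160 mg/L.
x_c = v t_c = 0.642 m/s × 0.1605 d × 86400 s/d = 8901 m ≈ 8.90 km.

t_c ≈ 0.160 d; D_c ≈ 1.96 mg/L; min DO ≈ 6.16 mg/L; x_c ≈ 8.90 km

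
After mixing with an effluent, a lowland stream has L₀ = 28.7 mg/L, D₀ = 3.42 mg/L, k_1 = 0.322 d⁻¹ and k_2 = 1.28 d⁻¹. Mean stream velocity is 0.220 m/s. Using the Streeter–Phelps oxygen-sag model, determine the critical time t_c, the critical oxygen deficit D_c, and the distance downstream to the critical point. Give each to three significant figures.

t_c ≈ 0.984 d; D_c ≈ 5.26 mg/L; x_c ≈ 18.7 km

With k_2/k_1 = 3.975 and 1 − D₀(k_2−k_1)/(k_1 L₀) = 0.6455,
t_c = ln(3.975 × 0.6455) / (1.28 − 0.322) = ln(2.566) / 0.9580 = 0.9423/0.9580 = 0.9836 d.
L(t_c) = L₀ e^(−k_1 t_c) = 28.7 × 0.7285 = 20.91 mg/L, and at the critical point k_2 D_c = k_1 L, so D_c = (0.322/1.28) × 20.91 = 5.260 mg/L.
x_c = v t_c = 0.220 m/s × 0.9836 d × 86400 s/d = 18700 m ≈ 18.7 km.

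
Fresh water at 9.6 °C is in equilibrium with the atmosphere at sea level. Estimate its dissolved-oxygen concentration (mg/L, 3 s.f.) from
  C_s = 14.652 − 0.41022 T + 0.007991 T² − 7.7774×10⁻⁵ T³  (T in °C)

C_s ≈ 11.4 mg/L

C_s = 14.652 − 0.41022×9.6 + 0.007991×9.6² − 7.7774×10⁻⁵×9.6³ = 11.38 mg/L.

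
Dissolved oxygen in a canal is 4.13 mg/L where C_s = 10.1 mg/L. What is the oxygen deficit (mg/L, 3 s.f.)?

D ≈ 5.97 mg/L

D = C_s − C = 10.1 − 4.13 = 5.97 mg/L.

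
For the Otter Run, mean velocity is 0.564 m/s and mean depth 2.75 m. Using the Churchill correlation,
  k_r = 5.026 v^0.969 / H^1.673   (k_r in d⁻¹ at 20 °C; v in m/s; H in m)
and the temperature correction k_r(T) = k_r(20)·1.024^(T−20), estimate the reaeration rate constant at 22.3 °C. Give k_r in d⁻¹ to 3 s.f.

k_r ≈ 0.561 d⁻¹

k_r(20) = 5.026 × 0.564^0.969 / 2.75^1.673 = 5.026 × 0.5741 / 5.433 = 0.5311 d⁻¹.
k_r(22.3) = 0.5311 × 1.024^(22.3−20) = 0.5311 × 1.056 = 0.5609 d⁻¹.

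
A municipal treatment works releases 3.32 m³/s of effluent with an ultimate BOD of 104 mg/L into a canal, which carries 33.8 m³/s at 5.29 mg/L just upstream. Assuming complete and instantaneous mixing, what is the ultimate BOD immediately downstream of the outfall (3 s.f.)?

Flow-weighted mixing: C = (Q_r C_r + Q_w C_w)/(Q_r + Q_w)
= (33.8×5.29 + 3.32×104)/(33.8 + 3.32) = 524.1/37.12 = 14.12 mg/L.

14.1 mg/L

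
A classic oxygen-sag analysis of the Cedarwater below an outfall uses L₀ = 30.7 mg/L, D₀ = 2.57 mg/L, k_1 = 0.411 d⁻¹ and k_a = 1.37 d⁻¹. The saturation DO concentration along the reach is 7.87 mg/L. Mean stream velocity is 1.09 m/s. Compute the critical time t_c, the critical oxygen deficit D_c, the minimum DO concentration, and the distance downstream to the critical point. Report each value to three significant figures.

t_c ≈ 1.03 d; D_c ≈ 6.03 mg/L; min DO ≈ 1.84 mg/L; x_c ≈ 96.9 km

At the critical point dD/dt = 0, so k_1 L₀ e^(−k_1 t) = k_a D. Substituting D(t) from the Streeter–Phelps equation and solving for t gives
t_c = ln[(k_a/k_1)(1 − D₀(k_a−k_1)/(k_1 L₀))] / (k_a−k_1).
Here k_a−k_1 = 0.9590 d⁻¹ and 1 − D₀(k_a−k_1)/(k_1 L₀) = 1 − 2.57×0.9590/(0.411×30.7) = 0.8047, so
t_c = ln(3.333 × 0.8047) / 0.9590 = 0.9866 / 0.9590 = 1.029 d.
L(t_c) = L₀ e^(−k_1 t_c) = 30.7 × 0.6552 = 20.11 mg/L, and at the critical point k_a D_c = k_1 L, so D_c = (0.411/1.37) × 20.11 = 6.034 mg/L.
Minimum DO = C_s − D_c = 7.87 − 6.034 = 1.836 mg/L.
x_c = v t_c = 1.09 m/s × 1.029 d × 86400 s/d = 96890 m ≈ 96.9 km.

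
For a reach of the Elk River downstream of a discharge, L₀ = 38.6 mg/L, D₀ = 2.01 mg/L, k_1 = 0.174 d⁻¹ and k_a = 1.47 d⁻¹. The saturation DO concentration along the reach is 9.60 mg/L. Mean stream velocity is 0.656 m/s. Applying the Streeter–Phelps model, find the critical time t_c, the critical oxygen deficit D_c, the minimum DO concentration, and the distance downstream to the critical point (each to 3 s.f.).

t_c ≈ 1.27 d; D_c ≈ 3.66 mg/L; min DO ≈ 5.94 mg/L; x_c ≈ 71.9 km

With k_a/k_1 = 8.448 and 1 − D₀(k_a−k_1)/(k_1 L₀) = 0.6121,
t_c = ln(8.448 × 0.6121) / (1.47 − 0.174) = ln(5.172) / 1.296 = 1.643/1.296 = 1.268 d.
L(t_c) = L₀ e^(−k_1 t_c) = 38.6 × 0.8020 = 30.96 mg/L, and at the critical point k_a D_c = k_1 L, so D_c = (0.174/1.47) × 30.96 = 3.664 mg/L.
Minimum DO = C_s − D_c = 9.60 − 3.664 = 5.936 mg/L.
x_c = v t_c = 0.656 m/s × 1.268 d × 86400 s/d = 71860 m ≈ 71.9 km.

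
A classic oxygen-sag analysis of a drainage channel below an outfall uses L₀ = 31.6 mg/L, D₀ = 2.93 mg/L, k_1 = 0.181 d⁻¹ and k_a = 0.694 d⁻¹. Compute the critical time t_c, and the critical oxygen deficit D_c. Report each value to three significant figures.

t_c = [1/(k_a−k_1)] ln[(k_a/k_1)(1 − D₀(k_a−k_1)/(k_1 L₀))]
= [1/(0.694−0.181)] ln[(0.694/0.181)(1 − 2.93×0.5130/(0.181×31.6))]
= (1/0.5130) ln[3.834 × 0.7372] = 1.949 × ln(2.827) = 1.949 × 1.039 = 2.026 d.
D_c = (k_1/k_a) L₀ e^(−k_1 t_c) = (0.181/0.694) × 31.6 × e^(−0.181×2.026) = 0.2608 × 31.6 × 0.6931 = 5.712 mg/L.

t_c ≈ 2.03 d; D_c ≈ 5.71 mg/L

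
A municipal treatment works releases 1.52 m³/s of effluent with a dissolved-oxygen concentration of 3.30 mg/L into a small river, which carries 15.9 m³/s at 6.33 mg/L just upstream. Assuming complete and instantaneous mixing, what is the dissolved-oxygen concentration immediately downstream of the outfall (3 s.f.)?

Flow-weighted mixing: C = (Q_r C_r + Q_w C_w)/(Q_r + Q_w)
= (15.9×6.33 + 1.52×3.30)/(15.9 + 1.52) = 105.7/17.42 = 6.066 mg/L.

6.07 mg/L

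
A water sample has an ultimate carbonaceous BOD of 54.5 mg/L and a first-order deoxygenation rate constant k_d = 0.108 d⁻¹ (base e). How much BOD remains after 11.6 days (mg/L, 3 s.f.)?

L_t = L₀ e^(−k_d t) = 54.5 × e^(−0.108×11.6) = 54.5 × 0.2857 = 15.57 mg/L.

L ≈ 15.6 mg/L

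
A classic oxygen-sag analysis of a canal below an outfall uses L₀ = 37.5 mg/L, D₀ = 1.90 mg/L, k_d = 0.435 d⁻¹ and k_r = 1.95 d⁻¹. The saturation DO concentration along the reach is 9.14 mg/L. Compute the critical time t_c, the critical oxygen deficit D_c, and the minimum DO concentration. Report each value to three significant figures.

With k_r/k_d = 4.483 and 1 − D₀(k_r−k_d)/(k_d L₀) = 0.8235,
t_c = ln(4.483 × 0.8235) / (1.95 − 0.435) = ln(3.692) / 1.515 = 1.306/1.515 = 0.8621 d.
D_c = (k_d/k_r) L₀ e^(−k_d t_c) = (0.435/1.95) × 37.5 × e^(−0.435×0.8621) = 0.2231 × 37.5 × 0.6873 = 5.749 mg/L.
Minimum DO = C_s − D_c = 9.14 − 5.749 = 3.391 mg/L.

t_c ≈ 0.862 d; D_c ≈ 5.75 mg/L; min DO ≈ 3.39 mg/L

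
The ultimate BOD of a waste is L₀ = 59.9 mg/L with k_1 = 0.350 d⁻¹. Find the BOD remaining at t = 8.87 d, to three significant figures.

L_t = L₀ e^(−k_1 t) = 59.9 × e^(−0.350×8.87) = 59.9 × 0.04485 = 2.686 mg/L.

L ≈ 2.69 mg/L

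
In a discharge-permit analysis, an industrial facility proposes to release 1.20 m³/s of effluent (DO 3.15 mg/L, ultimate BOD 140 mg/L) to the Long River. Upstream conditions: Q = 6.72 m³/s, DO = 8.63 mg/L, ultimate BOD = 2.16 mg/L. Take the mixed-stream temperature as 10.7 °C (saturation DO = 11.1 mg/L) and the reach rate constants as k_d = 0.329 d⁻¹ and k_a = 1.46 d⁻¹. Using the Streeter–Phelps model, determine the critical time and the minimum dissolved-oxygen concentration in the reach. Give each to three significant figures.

Mixed DO = (6.72×8.63 + 1.20×3.15)/(6.72+1.20) = 61.77/7.920 = 7.800 mg/L.
Mixed L₀ = (6.72×2.16 + 1.20×140)/(7.920) = 182.5/7.920 = 23.04 mg/L.
Initial deficit D₀ = C_s − DO₀ = 11.1 − 7.800 = 3.300 mg/L.
t_c = (1/1.131) ln[(1.46/0.329)(1 − 3.300×1.131/(0.329×23.04))] = 0.8842 × ln(2.253) = 0.7182 d.
D_c = (0.329/1.46) × 23.04 × e^(−0.329×0.7182) = 0.2253 × 23.04 × 0.7896 = 4.100 mg/L.
Minimum DO = 11.1 − 4.100 = 7.000 mg/L.

t_c ≈ 0.718 d; minimum DO ≈ 7.00 mg/L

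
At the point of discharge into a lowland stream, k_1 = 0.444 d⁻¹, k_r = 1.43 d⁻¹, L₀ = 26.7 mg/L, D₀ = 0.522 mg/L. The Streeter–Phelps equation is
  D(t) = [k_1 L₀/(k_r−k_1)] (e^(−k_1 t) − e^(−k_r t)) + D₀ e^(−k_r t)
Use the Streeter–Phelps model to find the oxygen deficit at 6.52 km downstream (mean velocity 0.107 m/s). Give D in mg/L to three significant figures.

Travel time t = x/v = 6.52 km / (0.107 m/s) = 6520 m / 0.107 m/s = 60930 s = 0.7053 d.
k_1 L₀/(k_r−k_1) = 0.444×26.7/(1.43−0.444) = 11.85/0.9860 = 12.02 mg/L.
e^(−k_1 t) = e^(−0.444×0.7053) = 0.7312; e^(−k_r t) = e^(−1.43×0.7053) = 0.3648.
D = 12.02 × (0.7312 − 0.3648) + 0.522 × 0.3648 = 4.405 + 0.1904 = 4.596 mg/L.

D ≈ 4.60 mg/L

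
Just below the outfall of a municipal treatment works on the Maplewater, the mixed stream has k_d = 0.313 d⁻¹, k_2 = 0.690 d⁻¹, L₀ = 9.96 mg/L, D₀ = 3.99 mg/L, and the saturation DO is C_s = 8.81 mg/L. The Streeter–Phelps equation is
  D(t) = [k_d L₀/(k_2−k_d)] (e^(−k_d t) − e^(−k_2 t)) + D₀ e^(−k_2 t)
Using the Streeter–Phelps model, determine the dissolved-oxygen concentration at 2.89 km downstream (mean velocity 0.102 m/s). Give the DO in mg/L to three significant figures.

DO ≈ 4.76 mg/L

Travel time t = x/v = 2.89 km / (0.102 m/s) = 2890 m / 0.102 m/s = 28330 s = 0.3279 d.
k_d L₀/(k_2−k_d) = 0.313×9.96/(0.690−0.313) = 3.117/0.3770 = 8.269 mg/L.
e^(−k_d t) = e^(−0.313×0.3279) = 0.9024; e^(−k_2 t) = e^(−0.690×0.3279) = 0.7975.
D = 8.269 × (0.9024 − 0.7975) + 3.99 × 0.7975 = 0.8678 + 3.182 = 4.050 mg/L.
DO = C_s − D = 8.81 − 4.050 = 4.760 mg/L.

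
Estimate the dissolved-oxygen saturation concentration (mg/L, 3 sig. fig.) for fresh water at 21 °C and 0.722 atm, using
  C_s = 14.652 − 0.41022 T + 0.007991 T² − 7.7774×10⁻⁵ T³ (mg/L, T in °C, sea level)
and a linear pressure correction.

At sea level: C_s = 14.652 − 0.41022×21 + 0.007991×21² − 7.7774×10⁻⁵×21³ = 8.841 mg/L.
Pressure correction: C_s' = 8.841 × 0.722 = 6.383 mg/L.

C_s ≈ 6.38 mg/L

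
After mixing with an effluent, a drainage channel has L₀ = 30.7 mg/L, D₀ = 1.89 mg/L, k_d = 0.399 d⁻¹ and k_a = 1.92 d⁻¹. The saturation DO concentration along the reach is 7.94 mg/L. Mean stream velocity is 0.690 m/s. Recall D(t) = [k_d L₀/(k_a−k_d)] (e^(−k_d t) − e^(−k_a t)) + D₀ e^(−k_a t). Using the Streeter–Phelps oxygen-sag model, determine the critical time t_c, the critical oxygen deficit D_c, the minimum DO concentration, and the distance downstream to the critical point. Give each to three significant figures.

With k_a/k_d = 4.812 and 1 − D₀(k_a−k_d)/(k_d L₀) = 0.7653,
t_c = ln(4.812 × 0.7653) / (1.92 − 0.399) = ln(3.683) / 1.521 = 1.304/1.521 = 0.8571 d.
L(t_c) = L₀ e^(−k_d t_c) = 30.7 × 0.7104 = 21.81 mg/L, and at the critical point k_a D_c = k_d L, so D_c = (0.399/1.92) × 21.81 = 4.532 mg/L.
Minimum DO = C_s − D_c = 7.94 − 4.532 = 3.408 mg/L.
x_c = v t_c = 0.690 m/s × 0.8571 d × 86400 s/d = 51100 m ≈ 51.1 km.

t_c ≈ 0.857 d; D_c ≈ 4.53 mg/L; min DO ≈ 3.41 mg/L; x_c ≈ 51.1 km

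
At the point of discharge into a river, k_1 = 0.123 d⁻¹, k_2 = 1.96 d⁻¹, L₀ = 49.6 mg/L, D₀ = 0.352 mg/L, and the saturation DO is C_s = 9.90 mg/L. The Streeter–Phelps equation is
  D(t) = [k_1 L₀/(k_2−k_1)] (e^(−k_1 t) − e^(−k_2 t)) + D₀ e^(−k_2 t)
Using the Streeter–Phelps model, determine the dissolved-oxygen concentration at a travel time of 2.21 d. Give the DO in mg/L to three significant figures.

k_1 L₀/(k_2−k_1) = 0.123×49.6/(1.96−0.123) = 6.101/1.837 = 3.321 mg/L.
e^(−k_1 t) = e^(−0.123×2.210) = 0.7620; e^(−k_2 t) = e^(−1.96×2.210) = 0.01315.
D = 3.321 × (0.7620 − 0.01315) + 0.352 × 0.01315 = 2.487 + 0.004628 = 2.492 mg/L.
DO = C_s − D = 9.90 − 2.492 = 7.408 mg/L.

DO ≈ 7.41 mg/L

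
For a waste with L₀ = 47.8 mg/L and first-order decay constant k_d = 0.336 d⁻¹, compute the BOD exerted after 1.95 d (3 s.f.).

y ≈ 23.0 mg/L

y_t = L₀(1 − e^(−k_d t)) = 47.8 × (1 − e^(−0.336×1.95))
= 47.8 × (1 − 0.5193) = 47.8 × 0.4807 = 22.98 mg/L.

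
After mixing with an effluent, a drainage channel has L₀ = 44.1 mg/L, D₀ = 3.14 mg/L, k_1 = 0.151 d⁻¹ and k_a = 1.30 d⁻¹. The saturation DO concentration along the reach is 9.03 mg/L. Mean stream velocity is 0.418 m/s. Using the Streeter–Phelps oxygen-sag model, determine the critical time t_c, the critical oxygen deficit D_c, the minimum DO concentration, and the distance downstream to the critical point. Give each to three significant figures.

At the critical point dD/dt = 0, so k_1 L₀ e^(−k_1 t) = k_a D. Substituting D(t) from the Streeter–Phelps equation and solving for t gives
t_c = ln[(k_a/k_1)(1 − D₀(k_a−k_1)/(k_1 L₀))] / (k_a−k_1).
Here k_a−k_1 = 1.149 d⁻¹ and 1 − D₀(k_a−k_1)/(k_1 L₀) = 1 − 3.14×1.149/(0.151×44.1) = 0.4582, so
t_c = ln(8.609 × 0.4582) / 1.149 = 1.372 / 1.149 = 1.194 d.
D_c = (k_1/k_a) L₀ e^(−k_1 t_c) = (0.151/1.30) × 44.1 × e^(−0.151×1.194) = 0.1162 × 44.1 × 0.8350 = 4.277 mg/L.
Minimum DO = C_s − D_c = 9.03 − 4.277 = 4.753 mg/L.
x_c = v t_c = 0.418 m/s × 1.194 d × 86400 s/d = 43140 m ≈ 43.1 km.

t_c ≈ 1.19 d; D_c ≈ 4.28 mg/L; min DO ≈ 4.75 mg/L; x_c ≈ 43.1 km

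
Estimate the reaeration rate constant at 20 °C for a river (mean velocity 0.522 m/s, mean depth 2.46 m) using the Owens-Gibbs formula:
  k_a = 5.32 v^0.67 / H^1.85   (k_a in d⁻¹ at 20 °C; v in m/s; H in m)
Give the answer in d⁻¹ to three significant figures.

k_a ≈ 0.651 d⁻¹

k_a = 5.32 × 0.522^0.67 / 2.46^1.85 = 5.32 × 0.6469 / 5.287 = 0.6509 d⁻¹.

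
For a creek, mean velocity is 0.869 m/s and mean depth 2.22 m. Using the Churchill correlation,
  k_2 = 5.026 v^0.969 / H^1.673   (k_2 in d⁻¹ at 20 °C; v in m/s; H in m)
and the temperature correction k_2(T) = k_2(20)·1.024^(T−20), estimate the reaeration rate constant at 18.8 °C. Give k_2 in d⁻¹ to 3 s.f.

k_2(20) = 5.026 × 0.869^0.969 / 2.22^1.673 = 5.026 × 0.8728 / 3.797 = 1.155 d⁻¹.
k_2(18.8) = 1.155 × 1.024^(18.8−20) = 1.155 × 0.9719 = 1.123 d⁻¹.

k_2 ≈ 1.12 d⁻¹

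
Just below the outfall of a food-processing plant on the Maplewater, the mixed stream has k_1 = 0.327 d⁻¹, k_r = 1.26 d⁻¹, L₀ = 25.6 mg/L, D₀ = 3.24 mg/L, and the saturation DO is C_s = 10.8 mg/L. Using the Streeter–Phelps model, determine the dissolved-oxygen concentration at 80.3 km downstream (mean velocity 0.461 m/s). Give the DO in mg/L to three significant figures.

DO ≈ 6.61 mg/L

Travel time t = x/v = 80.3 km / (0.461 m/s) = 80300 m / 0.461 m/s = 174200 s = 2.016 d.
k_1 L₀/(k_r−k_1) = 0.327×25.6/(1.26−0.327) = 8.371/0.9330 = 8.972 mg/L.
e^(−k_1 t) = e^(−0.327×2.016) = 0.5172; e^(−k_r t) = e^(−1.26×2.016) = 0.07885.
D = 8.972 × (0.5172 − 0.07885) + 3.24 × 0.07885 = 3.933 + 0.2555 = 4.189 mg/L.
DO = C_s − D = 10.8 − 4.189 = 6.611 mg/L.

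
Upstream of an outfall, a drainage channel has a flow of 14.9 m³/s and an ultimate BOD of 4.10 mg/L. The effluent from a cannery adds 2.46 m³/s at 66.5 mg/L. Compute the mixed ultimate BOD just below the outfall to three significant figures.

Flow-weighted mixing: C = (Q_r C_r + Q_w C_w)/(Q_r + Q_w)
= (14.9×4.10 + 2.46×66.5)/(14.9 + 2.46) = 224.7/17.36 = 12.94 mg/L.

12.9 mg/L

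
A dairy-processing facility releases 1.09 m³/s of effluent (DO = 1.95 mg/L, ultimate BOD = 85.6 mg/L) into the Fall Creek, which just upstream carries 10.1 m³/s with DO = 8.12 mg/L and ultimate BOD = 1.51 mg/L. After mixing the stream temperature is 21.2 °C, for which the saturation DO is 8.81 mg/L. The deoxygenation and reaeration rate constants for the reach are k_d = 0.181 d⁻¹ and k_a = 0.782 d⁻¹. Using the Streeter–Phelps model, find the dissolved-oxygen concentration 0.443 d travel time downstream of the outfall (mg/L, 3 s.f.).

DO ≈ 7.27 mg/L

Mixed DO = (10.1×8.12 + 1.09×1.95)/(10.1+1.09) = 84.14/11.19 = 7.519 mg/L.
Mixed L₀ = (10.1×1.51 + 1.09×85.6)/(11.19) = 108.6/11.19 = 9.701 mg/L.
Initial deficit D₀ = C_s − DO₀ = 8.81 − 7.519 = 1.291 mg/L.
D(0.443) = [0.181×9.701/(0.782−0.181)](e^(−0.181×0.443) − e^(−0.782×0.443)) + 1.291 e^(−0.782×0.443)
= 2.922 × (0.9229 − 0.7072) + 1.291 × 0.7072 = 1.543 mg/L.
DO = 8.81 − 1.543 = 7.267 mg/L.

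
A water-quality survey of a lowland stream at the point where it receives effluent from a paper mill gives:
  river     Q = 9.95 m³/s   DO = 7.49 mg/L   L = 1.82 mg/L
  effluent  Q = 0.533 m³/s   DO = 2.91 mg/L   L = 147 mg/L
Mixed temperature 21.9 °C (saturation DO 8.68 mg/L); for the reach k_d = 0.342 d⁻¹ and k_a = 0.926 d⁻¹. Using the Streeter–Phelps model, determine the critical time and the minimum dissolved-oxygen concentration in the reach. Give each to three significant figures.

t_c ≈ 1.18 d; minimum DO ≈ 6.41 mg/L

Mixed DO = (9.95×7.49 + 0.533×2.91)/(9.95+0.533) = 76.08/10.48 = 7.257 mg/L.
Mixed L₀ = (9.95×1.82 + 0.533×147)/(10.48) = 96.46/10.48 = 9.202 mg/L.
Initial deficit D₀ = C_s − DO₀ = 8.68 − 7.257 = 1.423 mg/L.
t_c = (1/0.5840) ln[(0.926/0.342)(1 − 1.423×0.5840/(0.342×9.202))] = 1.712 × ln(1.993) = 1.181 d.
D_c = (0.342/0.926) × 9.202 × e^(−0.342×1.181) = 0.3693 × 9.202 × 0.6678 = 2.269 mg/L.
Minimum DO = 8.68 − 2.269 = 6.411 mg/L.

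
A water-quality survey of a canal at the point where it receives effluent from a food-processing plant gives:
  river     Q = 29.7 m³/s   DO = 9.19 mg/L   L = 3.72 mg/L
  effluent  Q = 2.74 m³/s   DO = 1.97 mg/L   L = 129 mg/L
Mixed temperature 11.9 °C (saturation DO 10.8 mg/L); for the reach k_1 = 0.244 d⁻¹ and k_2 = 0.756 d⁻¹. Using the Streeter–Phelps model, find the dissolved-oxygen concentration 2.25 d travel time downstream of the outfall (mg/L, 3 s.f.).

DO ≈ 7.70 mg/L

Mixed DO = (29.7×9.19 + 2.74×1.97)/(29.7+2.74) = 278.3/32.44 = 8.580 mg/L.
Mixed L₀ = (29.7×3.72 + 2.74×129)/(32.44) = 463.9/32.44 = 14.30 mg/L.
Initial deficit D₀ = C_s − DO₀ = 10.8 − 8.580 = 2.220 mg/L.
D(2.25) = [0.244×14.30/(0.756−0.244)](e^(−0.244×2.25) − e^(−0.756×2.25)) + 2.220 e^(−0.756×2.25)
= 6.816 × (0.5775 − 0.1825) + 2.220 × 0.1825 = 3.097 mg/L.
DO = 10.8 − 3.097 = 7.703 mg/L.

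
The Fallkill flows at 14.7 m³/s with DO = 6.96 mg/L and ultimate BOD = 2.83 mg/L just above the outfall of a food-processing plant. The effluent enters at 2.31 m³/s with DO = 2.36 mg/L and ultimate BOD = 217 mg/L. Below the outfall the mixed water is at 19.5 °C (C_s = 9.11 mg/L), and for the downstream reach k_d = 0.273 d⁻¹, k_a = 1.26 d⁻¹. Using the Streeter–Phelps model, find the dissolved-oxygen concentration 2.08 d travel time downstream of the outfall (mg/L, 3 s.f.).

Mixed DO = (14.7×6.96 + 2.31×2.36)/(14.7+2.31) = 107.8/17.01 = 6.335 mg/L.
Mixed L₀ = (14.7×2.83 + 2.31×217)/(17.01) = 542.9/17.01 = 31.91 mg/L.
Initial deficit D₀ = C_s − DO₀ = 9.11 − 6.335 = 2.775 mg/L.
D(2.08) = [0.273×31.91/(1.26−0.273)](e^(−0.273×2.08) − e^(−1.26×2.08)) + 2.775 e^(−1.26×2.08)
= 8.828 × (0.5667 − 0.07274) + 2.775 × 0.07274 = 4.563 mg/L.
DO = 9.11 − 4.563 = 4.547 mg/L.

DO ≈ 4.55 mg/L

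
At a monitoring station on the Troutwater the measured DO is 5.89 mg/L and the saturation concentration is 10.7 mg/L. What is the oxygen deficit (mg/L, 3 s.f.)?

D ≈ 4.81 mg/L

D = C_s − C = 10.7 − 5.89 = 4.81 mg/L.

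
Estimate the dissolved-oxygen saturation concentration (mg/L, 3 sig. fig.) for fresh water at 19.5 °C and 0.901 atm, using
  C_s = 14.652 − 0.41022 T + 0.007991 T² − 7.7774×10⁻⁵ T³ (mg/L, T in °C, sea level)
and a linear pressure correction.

C_s ≈ 8.21 mg/L

At sea level: C_s = 14.652 − 0.41022×19.5 + 0.007991×19.5² − 7.7774×10⁻⁵×19.5³ = 9.115 mg/L.
Pressure correction: C_s' = 9.115 × 0.901 = 8.212 mg/L.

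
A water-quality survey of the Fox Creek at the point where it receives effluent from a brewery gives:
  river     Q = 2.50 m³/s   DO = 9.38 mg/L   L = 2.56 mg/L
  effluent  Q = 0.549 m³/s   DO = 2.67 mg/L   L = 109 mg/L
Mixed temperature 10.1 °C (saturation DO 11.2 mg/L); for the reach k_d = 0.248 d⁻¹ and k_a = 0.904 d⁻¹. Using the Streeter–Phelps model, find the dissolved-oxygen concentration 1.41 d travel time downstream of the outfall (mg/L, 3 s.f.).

DO ≈ 6.86 mg/L

Mixed DO = (2.50×9.38 + 0.549×2.67)/(2.50+0.549) = 24.92/3.049 = 8.172 mg/L.
Mixed L₀ = (2.50×2.56 + 0.549×109)/(3.049) = 66.24/3.049 = 21.73 mg/L.
Initial deficit D₀ = C_s − DO₀ = 11.2 − 8.172 = 3.028 mg/L.
D(1.41) = [0.248×21.73/(0.904−0.248)](e^(−0.248×1.41) − e^(−0.904×1.41)) + 3.028 e^(−0.904×1.41)
= 8.213 × (0.7049 − 0.2795) + 3.028 × 0.2795 = 4.340 mg/L.
DO = 11.2 − 4.340 = 6.860 mg/L.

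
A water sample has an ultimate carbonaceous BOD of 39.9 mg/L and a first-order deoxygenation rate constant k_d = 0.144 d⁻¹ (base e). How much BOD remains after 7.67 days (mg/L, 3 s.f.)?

L_t = L₀ e^(−k_d t) = 39.9 × e^(−0.144×7.67) = 39.9 × 0.3314 = 13.22 mg/L.

L ≈ 13.2 mg/L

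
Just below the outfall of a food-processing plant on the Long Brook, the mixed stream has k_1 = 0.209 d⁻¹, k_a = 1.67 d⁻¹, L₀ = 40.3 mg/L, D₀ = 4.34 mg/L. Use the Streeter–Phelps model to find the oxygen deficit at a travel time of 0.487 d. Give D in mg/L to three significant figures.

k_1 L₀/(k_a−k_1) = 0.209×40.3/(1.67−0.209) = 8.423/1.461 = 5.765 mg/L.
e^(−k_1 t) = e^(−0.209×0.4870) = 0.9032; e^(−k_a t) = e^(−1.67×0.4870) = 0.4434.
D = 5.765 × (0.9032 − 0.4434) + 4.34 × 0.4434 = 2.651 + 1.924 = 4.575 mg/L.

D ≈ 4.58 mg/L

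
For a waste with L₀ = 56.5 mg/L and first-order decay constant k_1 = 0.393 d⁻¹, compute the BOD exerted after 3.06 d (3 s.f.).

y ≈ 39.5 mg/L

y_t = L₀(1 − e^(−k_1 t)) = 56.5 × (1 − e^(−0.393×3.06))
= 56.5 × (1 − 0.3004) = 56.5 × 0.6996 = 39.53 mg/L.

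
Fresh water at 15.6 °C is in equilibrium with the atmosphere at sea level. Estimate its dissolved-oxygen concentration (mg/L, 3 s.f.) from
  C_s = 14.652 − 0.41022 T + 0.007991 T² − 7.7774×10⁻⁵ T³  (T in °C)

C_s ≈ 9.90 mg/L

C_s = 14.652 − 0.41022×15.6 + 0.007991×15.6² − 7.7774×10⁻⁵×15.6³ = 9.902 mg/L.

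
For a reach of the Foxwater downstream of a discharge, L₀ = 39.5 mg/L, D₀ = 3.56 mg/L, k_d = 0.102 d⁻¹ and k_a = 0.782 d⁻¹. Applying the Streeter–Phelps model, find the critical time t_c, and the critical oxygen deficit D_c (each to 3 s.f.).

t_c ≈ 1.64 d; D_c ≈ 4.36 mg/L

With k_a/k_d = 7.667 and 1 − D₀(k_a−k_d)/(k_d L₀) = 0.3992,
t_c = ln(7.667 × 0.3992) / (0.782 − 0.102) = ln(3.060) / 0.6800 = 1.118/0.6800 = 1.645 d.
D_c = (k_d/k_a) L₀ e^(−k_d t_c) = (0.102/0.782) × 39.5 × e^(−0.102×1.645) = 0.1304 × 39.5 × 0.8455 = 4.356 mg/L.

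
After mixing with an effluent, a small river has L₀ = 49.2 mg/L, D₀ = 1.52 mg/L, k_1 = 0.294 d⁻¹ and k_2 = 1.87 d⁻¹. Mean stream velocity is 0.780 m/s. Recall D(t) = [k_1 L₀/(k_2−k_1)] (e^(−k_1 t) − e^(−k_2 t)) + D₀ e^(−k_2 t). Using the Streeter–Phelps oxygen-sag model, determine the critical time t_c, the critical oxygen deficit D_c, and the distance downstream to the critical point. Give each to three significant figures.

At the critical point dD/dt = 0, so k_1 L₀ e^(−k_1 t) = k_2 D. Substituting D(t) from the Streeter–Phelps equation and solving for t gives
t_c = ln[(k_2/k_1)(1 − D₀(k_2−k_1)/(k_1 L₀))] / (k_2−k_1).
Here k_2−k_1 = 1.576 d⁻¹ and 1 − D₀(k_2−k_1)/(k_1 L₀) = 1 − 1.52×1.576/(0.294×49.2) = 0.8344, so
t_c = ln(6.361 × 0.8344) / 1.576 = 1.669 / 1.576 = 1.059 d.
L(t_c) = L₀ e^(−k_1 t_c) = 49.2 × 0.7325 = 36.04 mg/L, and at the critical point k_2 D_c = k_1 L, so D_c = (0.294/1.87) × 36.04 = 5.666 mg/L.
x_c = v t_c = 0.780 m/s × 1.059 d × 86400 s/d = 71370 m ≈ 71.4 km.

t_c ≈ 1.06 d; D_c ≈ 5.67 mg/L; x_c ≈ 71.4 km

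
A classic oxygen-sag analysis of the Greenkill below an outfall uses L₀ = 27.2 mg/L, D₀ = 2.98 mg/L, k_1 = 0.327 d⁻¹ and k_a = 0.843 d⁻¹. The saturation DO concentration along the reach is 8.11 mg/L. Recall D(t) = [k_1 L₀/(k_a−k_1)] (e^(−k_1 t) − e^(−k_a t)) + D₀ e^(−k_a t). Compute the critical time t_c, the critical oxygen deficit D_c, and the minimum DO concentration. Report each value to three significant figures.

t_c ≈ 1.47 d; D_c ≈ 6.53 mg/L; min DO ≈ 1.58 mg/L

At the critical point dD/dt = 0, so k_1 L₀ e^(−k_1 t) = k_a D. Substituting D(t) from the Streeter–Phelps equation and solving for t gives
t_c = ln[(k_a/k_1)(1 − D₀(k_a−k_1)/(k_1 L₀))] / (k_a−k_1).
Here k_a−k_1 = 0.5160 d⁻¹ and 1 − D₀(k_a−k_1)/(k_1 L₀) = 1 − 2.98×0.5160/(0.327×27.2) = 0.8271, so
t_c = ln(2.578 × 0.8271) / 0.5160 = 0.7572 / 0.5160 = 1.467 d.
D_c = (k_1/k_a) L₀ e^(−k_1 t_c) = (0.327/0.843) × 27.2 × e^(−0.327×1.467) = 0.3879 × 27.2 × 0.6189 = 6.530 mg/L.
Minimum DO = C_s − D_c = 8.11 − 6.530 = 1.580 mg/L.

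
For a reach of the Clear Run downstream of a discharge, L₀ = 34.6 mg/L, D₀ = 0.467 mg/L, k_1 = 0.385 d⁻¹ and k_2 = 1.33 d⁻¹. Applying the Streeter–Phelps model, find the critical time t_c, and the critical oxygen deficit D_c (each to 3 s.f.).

At the critical point dD/dt = 0, so k_1 L₀ e^(−k_1 t) = k_2 D. Substituting D(t) from the Streeter–Phelps equation and solving for t gives
t_c = ln[(k_2/k_1)(1 − D₀(k_2−k_1)/(k_1 L₀))] / (k_2−k_1).
Here k_2−k_1 = 0.9450 d⁻¹ and 1 − D₀(k_2−k_1)/(k_1 L₀) = 1 − 0.467×0.9450/(0.385×34.6) = 0.9669, so
t_c = ln(3.455 × 0.9669) / 0.9450 = 1.206 / 0.9450 = 1.276 d.
D_c = (k_1/k_2) L₀ e^(−k_1 t_c) = (0.385/1.33) × 34.6 × e^(−0.385×1.276) = 0.2895 × 34.6 × 0.6118 = 6.128 mg/L.

t_c ≈ 1.28 d; D_c ≈ 6.13 mg/L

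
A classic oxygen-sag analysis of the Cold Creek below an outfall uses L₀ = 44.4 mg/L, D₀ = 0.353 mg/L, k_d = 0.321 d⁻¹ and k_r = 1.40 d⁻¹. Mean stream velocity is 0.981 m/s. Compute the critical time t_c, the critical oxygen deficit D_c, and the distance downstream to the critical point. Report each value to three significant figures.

t_c ≈ 1.34 d; D_c ≈ 6.62 mg/L; x_c ≈ 114 km

With k_r/k_d = 4.361 and 1 − D₀(k_r−k_d)/(k_d L₀) = 0.9733,
t_c = ln(4.361 × 0.9733) / (1.40 − 0.321) = ln(4.245) / 1.079 = 1.446/1.079 = 1.340 d.
D_c = (k_d/k_r) L₀ e^(−k_d t_c) = (0.321/1.40) × 44.4 × e^(−0.321×1.340) = 0.2293 × 44.4 × 0.6504 = 6.622 mg/L.
x_c = v t_c = 0.981 m/s × 1.340 d × 86400 s/d = 113600 m ≈ 114 km.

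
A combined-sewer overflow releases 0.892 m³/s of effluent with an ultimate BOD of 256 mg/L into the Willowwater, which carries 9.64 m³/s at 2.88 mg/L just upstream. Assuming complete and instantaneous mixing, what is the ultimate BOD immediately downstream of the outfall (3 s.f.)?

24.3 mg/L

Flow-weighted mixing: C = (Q_r C_r + Q_w C_w)/(Q_r + Q_w)
= (9.64×2.88 + 0.892×256)/(9.64 + 0.892) = 256.1/10.53 = 24.32 mg/L.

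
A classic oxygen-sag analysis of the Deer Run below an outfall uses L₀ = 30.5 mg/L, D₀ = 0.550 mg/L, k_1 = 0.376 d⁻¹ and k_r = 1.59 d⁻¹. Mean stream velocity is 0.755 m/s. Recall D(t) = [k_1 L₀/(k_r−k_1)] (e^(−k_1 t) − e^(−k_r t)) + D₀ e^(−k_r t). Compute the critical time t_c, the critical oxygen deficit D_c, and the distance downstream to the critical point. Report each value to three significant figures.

t_c ≈ 1.14 d; D_c ≈ 4.70 mg/L; x_c ≈ 74.3 km

At the critical point dD/dt = 0, so k_1 L₀ e^(−k_1 t) = k_r D. Substituting D(t) from the Streeter–Phelps equation and solving for t gives
t_c = ln[(k_r/k_1)(1 − D₀(k_r−k_1)/(k_1 L₀))] / (k_r−k_1).
Here k_r−k_1 = 1.214 d⁻¹ and 1 − D₀(k_r−k_1)/(k_1 L₀) = 1 − 0.550×1.214/(0.376×30.5) = 0.9418, so
t_c = ln(4.229 × 0.9418) / 1.214 = 1.382 / 1.214 = 1.138 d.
D_c = (k_1/k_r) L₀ e^(−k_1 t_c) = (0.376/1.59) × 30.5 × e^(−0.376×1.138) = 0.2365 × 30.5 × 0.6518 = 4.701 mg/L.
x_c = v t_c = 0.755 m/s × 1.138 d × 86400 s/d = 74250 m ≈ 74.3 km.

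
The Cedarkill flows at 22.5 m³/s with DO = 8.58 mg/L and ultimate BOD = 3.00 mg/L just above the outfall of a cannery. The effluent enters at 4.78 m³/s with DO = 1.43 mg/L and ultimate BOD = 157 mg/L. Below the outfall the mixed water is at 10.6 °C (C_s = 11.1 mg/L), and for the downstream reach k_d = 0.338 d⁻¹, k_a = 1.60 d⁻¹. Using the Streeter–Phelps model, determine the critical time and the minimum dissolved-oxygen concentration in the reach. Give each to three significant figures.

Mixed DO = (22.5×8.58 + 4.78×1.43)/(22.5+4.78) = 199.9/27.28 = 7.327 mg/L.
Mixed L₀ = (22.5×3.00 + 4.78×157)/(27.28) = 818.0/27.28 = 29.98 mg/L.
Initial deficit D₀ = C_s − DO₀ = 11.1 − 7.327 = 3.773 mg/L.
t_c = (1/1.262) ln[(1.60/0.338)(1 − 3.773×1.262/(0.338×29.98))] = 0.7924 × ln(2.510) = 0.7292 d.
D_c = (0.338/1.60) × 29.98 × e^(−0.338×0.7292) = 0.2112 × 29.98 × 0.7816 = 4.951 mg/L.
Minimum DO = 11.1 − 4.951 = 6.149 mg/L.

t_c ≈ 0.729 d; minimum DO ≈ 6.15 mg/L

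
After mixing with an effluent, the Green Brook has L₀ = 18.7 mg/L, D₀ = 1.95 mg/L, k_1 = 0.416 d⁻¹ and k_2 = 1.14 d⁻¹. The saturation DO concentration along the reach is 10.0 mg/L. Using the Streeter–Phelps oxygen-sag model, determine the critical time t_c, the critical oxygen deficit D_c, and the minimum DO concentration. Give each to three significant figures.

t_c = [1/(k_2−k_1)] ln[(k_2/k_1)(1 − D₀(k_2−k_1)/(k_1 L₀))]
= [1/(1.14−0.416)] ln[(1.14/0.416)(1 − 1.95×0.7240/(0.416×18.7))]
= (1/0.7240) ln[2.740 × 0.8185] = 1.381 × ln(2.243) = 1.381 × 0.8078 = 1.116 d.
D_c = (k_1/k_2) L₀ e^(−k_1 t_c) = (0.416/1.14) × 18.7 × e^(−0.416×1.116) = 0.3649 × 18.7 × 0.6287 = 4.290 mg/L.
Minimum DO = C_s − D_c = 10.0 − 4.290 = 5.710 mg/L.

t_c ≈ 1.12 d; D_c ≈ 4.29 mg/L; min DO ≈ 5.71 mg/L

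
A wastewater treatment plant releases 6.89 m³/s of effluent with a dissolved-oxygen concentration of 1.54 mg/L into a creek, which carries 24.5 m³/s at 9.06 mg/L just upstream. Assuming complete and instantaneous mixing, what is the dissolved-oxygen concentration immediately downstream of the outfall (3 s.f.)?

Flow-weighted mixing: C = (Q_r C_r + Q_w C_w)/(Q_r + Q_w)
= (24.5×9.06 + 6.89×1.54)/(24.5 + 6.89) = 232.6/31.39 = 7.409 mg/L.

7.41 mg/L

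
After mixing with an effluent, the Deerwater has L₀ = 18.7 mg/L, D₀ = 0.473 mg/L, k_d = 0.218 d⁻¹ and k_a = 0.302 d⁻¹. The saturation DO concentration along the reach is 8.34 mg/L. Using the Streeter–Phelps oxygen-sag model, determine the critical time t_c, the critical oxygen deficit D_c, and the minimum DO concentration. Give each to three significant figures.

t_c ≈ 3.76 d; D_c ≈ 5.94 mg/L; min DO ≈ 2.40 mg/L

t_c = [1/(k_a−k_d)] ln[(k_a/k_d)(1 − D₀(k_a−k_d)/(k_d L₀))]
= [1/(0.302−0.218)] ln[(0.302/0.218)(1 − 0.473×0.08400/(0.218×18.7))]
= (1/0.08400) ln[1.385 × 0.9903] = 11.90 × ln(1.372) = 11.90 × 0.3161 = 3.764 d.
D_c = (k_d/k_a) L₀ e^(−k_d t_c) = (0.218/0.302) × 18.7 × e^(−0.218×3.764) = 0.7219 × 18.7 × 0.4402 = 5.943 mg/L.
Minimum DO = C_s − D_c = 8.34 − 5.943 = 2.397 mg/L.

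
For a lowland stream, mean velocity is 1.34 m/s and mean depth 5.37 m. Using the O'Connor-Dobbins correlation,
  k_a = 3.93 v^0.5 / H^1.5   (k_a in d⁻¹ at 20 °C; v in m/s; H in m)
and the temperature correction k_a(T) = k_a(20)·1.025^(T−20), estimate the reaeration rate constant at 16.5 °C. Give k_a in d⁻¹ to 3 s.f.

k_a ≈ 0.335 d⁻¹

k_a(20) = 3.93 × 1.34^0.5 / 5.37^1.5 = 3.93 × 1.158 / 12.44 = 0.3656 d⁻¹.
k_a(16.5) = 0.3656 × 1.025^(16.5−20) = 0.3656 × 0.9172 = 0.3353 d⁻¹.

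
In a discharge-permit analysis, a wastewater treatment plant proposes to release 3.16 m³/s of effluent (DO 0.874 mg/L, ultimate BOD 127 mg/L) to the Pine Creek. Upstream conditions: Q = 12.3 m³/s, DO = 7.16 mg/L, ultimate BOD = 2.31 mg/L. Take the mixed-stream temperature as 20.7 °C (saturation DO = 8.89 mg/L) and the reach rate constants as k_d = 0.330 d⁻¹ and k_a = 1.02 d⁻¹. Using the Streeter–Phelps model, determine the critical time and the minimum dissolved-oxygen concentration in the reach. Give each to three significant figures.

t_c ≈ 1.26 d; minimum DO ≈ 2.96 mg/L

Mixed DO = (12.3×7.16 + 3.16×0.874)/(12.3+3.16) = 90.83/15.46 = 5.875 mg/L.
Mixed L₀ = (12.3×2.31 + 3.16×127)/(15.46) = 429.7/15.46 = 27.80 mg/L.
Initial deficit D₀ = C_s − DO₀ = 8.89 − 5.875 = 3.015 mg/L.
t_c = (1/0.6900) ln[(1.02/0.330)(1 − 3.015×0.6900/(0.330×27.80))] = 1.449 × ln(2.390) = 1.263 d.
D_c = (0.330/1.02) × 27.80 × e^(−0.330×1.263) = 0.3235 × 27.80 × 0.6592 = 5.928 mg/L.
Minimum DO = 8.89 − 5.928 = 2.962 mg/L.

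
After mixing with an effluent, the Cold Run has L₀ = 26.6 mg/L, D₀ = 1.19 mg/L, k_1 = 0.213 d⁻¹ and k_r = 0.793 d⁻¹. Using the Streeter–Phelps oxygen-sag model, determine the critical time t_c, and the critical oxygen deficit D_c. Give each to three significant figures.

At the critical point dD/dt = 0, so k_1 L₀ e^(−k_1 t) = k_r D. Substituting D(t) from the Streeter–Phelps equation and solving for t gives
t_c = ln[(k_r/k_1)(1 − D₀(k_r−k_1)/(k_1 L₀))] / (k_r−k_1).
Here k_r−k_1 = 0.5800 d⁻¹ and 1 − D₀(k_r−k_1)/(k_1 L₀) = 1 − 1.19×0.5800/(0.213×26.6) = 0.8782, so
t_c = ln(3.723 × 0.8782) / 0.5800 = 1.185 / 0.5800 = 2.042 d.
D_c = (k_1/k_r) L₀ e^(−k_1 t_c) = (0.213/0.793) × 26.6 × e^(−0.213×2.042) = 0.2686 × 26.6 × 0.6472 = 4.624 mg/L.

t_c ≈ 2.04 d; D_c ≈ 4.62 mg/L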